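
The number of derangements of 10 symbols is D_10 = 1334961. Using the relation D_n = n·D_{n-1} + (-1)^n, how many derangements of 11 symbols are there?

D_11 = 11·1334961 - 1 = 14684570.

14684570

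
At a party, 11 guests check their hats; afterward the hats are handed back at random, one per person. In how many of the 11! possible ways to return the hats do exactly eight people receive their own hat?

330

Pick the 8 fixed positions: C(11,8) = 165 ways.
The remaining 3 must be deranged: !3 = 2.
Total: 165 × 2 = 330.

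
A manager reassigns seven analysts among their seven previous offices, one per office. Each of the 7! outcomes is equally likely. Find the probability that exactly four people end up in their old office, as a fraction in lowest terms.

1/72

Favorable outcomes: C(7,4)·!3 = 35·2 = 70.
Total outcomes: 7! = 5040.
Probability = 70/5040 = 1/72.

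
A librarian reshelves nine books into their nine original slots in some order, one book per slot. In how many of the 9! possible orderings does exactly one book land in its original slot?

Choose which one of the 9 is fixed: C(9,1) = 9.
The remaining 8 must be deranged: !8 = 14833.
Total: 9 × 14833 = 133497.

133497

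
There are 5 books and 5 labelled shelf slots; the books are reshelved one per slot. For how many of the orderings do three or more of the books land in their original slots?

# with exactly i fixed is C(5,i)·!(5-i); sum over i=3..5:
  i=3: C(5,3)·!2 = 10·1 = 10
  i=4: C(5,4)·!1 = 5·0 = 0
  i=5: C(5,5)·!0 = 1·1 = 1
Total = 11.

11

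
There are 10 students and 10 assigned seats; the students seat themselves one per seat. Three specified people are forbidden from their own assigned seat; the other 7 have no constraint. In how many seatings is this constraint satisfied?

2656080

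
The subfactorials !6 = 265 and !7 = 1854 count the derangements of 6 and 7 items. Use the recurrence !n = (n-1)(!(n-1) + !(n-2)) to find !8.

!8 = (8-1)·(!7 + !6) = 7·(1854 + 265) = 7·2119 = 14833.

14833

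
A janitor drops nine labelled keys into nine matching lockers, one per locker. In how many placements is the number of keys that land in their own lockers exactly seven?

36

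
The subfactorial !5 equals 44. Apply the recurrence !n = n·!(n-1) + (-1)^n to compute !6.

265

!6 = 6·44 + 1 = 265.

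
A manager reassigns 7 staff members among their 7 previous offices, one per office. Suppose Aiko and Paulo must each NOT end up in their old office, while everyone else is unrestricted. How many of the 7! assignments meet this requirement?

Inclusion-exclusion on the 2 forbidden self-matches:
Σ_{j=0}^{2} (-1)^j C(2,j)(7-j)!
= C(2,0)·7! - C(2,1)·6! + C(2,2)·5!
= 5040 - 1440 + 120
= 3720

3720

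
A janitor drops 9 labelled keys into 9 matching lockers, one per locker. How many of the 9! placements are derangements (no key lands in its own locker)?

133496

!9 = 9! · Σ_{k=0}^{9} (-1)^k/k!
= 9! - 9!/1! + 9!/2! - 9!/3! + 9!/4! - 9!/5! + 9!/6! - 9!/7! + 9!/8! - 9!/9!
= 362880 - 362880 + 181440 - 60480 + 15120 - 3024 + 504 - 72 + 9 - 1
= 133496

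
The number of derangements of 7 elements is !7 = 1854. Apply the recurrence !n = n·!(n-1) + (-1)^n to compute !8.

!8 = 8·1854 + 1 = 14833.

14833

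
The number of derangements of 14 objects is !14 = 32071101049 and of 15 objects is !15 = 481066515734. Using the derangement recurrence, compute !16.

7697064251745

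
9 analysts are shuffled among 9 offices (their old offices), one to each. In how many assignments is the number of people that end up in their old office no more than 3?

# with exactly i fixed is C(9,i)·!(9-i); sum over i=0..3:
  i=0: C(9,0)·!9 = 1·133496 = 133496
  i=1: C(9,1)·!8 = 9·14833 = 133497
  i=2: C(9,2)·!7 = 36·1854 = 66744
  i=3: C(9,3)·!6 = 84·265 = 22260
Total = 355997.

355997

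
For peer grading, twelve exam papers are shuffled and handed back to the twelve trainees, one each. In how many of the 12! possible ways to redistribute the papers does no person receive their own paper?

176214841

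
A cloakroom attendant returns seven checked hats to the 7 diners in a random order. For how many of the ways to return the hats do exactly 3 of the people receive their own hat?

Pick the 3 fixed positions: C(7,3) = 35 ways.
The remaining 4 must be deranged: !4 = 9.
Total: 35 × 9 = 315.

315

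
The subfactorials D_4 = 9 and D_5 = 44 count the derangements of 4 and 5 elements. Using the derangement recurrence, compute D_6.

265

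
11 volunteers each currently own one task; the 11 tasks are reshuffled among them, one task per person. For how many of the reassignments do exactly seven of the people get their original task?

2970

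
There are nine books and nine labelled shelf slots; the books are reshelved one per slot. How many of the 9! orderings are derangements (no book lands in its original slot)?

133496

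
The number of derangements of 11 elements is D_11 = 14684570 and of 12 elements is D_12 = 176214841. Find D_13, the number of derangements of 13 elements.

2290792932

D_13 = (13-1)·(D_12 + D_11) = 12·(176214841 + 14684570) = 12·190899411 = 2290792932.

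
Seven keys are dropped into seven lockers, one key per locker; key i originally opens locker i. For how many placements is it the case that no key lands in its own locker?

Recurrence: !7 = 6·(!6 + !5).
!7 = 6·(265 + 44) = 6·309 = 1854

1854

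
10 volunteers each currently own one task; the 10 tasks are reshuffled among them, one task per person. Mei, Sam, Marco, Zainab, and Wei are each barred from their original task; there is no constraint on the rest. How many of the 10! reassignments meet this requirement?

2170680

Let A_j be the event that the j-th constrained one is fixed. By inclusion-exclusion over the 5 events:
Σ_{j=0}^{5} (-1)^j C(5,j)(10-j)!
= C(5,0)·10! - C(5,1)·9! + C(5,2)·8! - C(5,3)·7! + C(5,4)·6! - C(5,5)·5!
= 3628800 - 1814400 + 403200 - 50400 + 3600 - 120
= 2170680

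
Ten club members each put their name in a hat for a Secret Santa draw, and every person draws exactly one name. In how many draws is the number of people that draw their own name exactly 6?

1890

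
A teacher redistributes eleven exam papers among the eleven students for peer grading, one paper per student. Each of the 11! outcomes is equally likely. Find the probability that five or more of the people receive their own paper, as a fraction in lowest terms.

73057/19958400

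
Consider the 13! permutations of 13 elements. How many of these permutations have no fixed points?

2290792932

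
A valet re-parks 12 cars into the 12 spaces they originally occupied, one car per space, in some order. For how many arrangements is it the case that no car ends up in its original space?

176214841

The number of derangements of 12 is !12 = Σ_{k=0}^{12} (-1)^k·12!/k!
= 12! - 12!/1! + 12!/2! - 12!/3! + 12!/4! - 12!/5! + 12!/6! - 12!/7! + 12!/8! - 12!/9! + 12!/10! - 12!/11! + 12!/12!
= 479001600 - 479001600 + 239500800 - 79833600 + 19958400 - 3991680 + 665280 - 95040 + 11880 - 1320 + 132 - 12 + 1
= 176214841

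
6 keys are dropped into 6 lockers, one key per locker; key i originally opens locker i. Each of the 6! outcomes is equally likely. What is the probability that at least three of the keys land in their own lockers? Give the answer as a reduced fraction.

7/90

Favorable outcomes: Σ_{i≥3} C(6,i)·!(6-i) = 20·2 + 15·1 + 6·0 + 1·1 = 56.
Total outcomes: 6! = 720.
Probability = 56/720 = 7/90.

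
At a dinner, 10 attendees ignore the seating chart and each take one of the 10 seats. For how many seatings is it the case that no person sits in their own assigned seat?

1334961

Use !n = n·!(n-1) + (-1)^n.
!10 = 10·133496 + 1 = 1334961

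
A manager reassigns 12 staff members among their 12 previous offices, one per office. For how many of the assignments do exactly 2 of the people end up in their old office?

88107426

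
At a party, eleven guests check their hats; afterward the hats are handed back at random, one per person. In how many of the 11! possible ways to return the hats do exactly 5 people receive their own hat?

122430

Choose which 5 of the 11 are fixed: C(11,5) = 462.
The remaining 6 must be deranged: !6 = 265.
Total: 462 × 265 = 122430.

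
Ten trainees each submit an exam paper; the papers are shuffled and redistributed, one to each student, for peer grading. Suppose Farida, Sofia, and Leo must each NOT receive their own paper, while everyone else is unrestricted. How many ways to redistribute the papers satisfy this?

2656080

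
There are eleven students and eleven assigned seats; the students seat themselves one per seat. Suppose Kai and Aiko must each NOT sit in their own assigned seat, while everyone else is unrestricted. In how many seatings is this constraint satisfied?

Inclusion-exclusion on the 2 forbidden self-matches:
Σ_{j=0}^{2} (-1)^j C(2,j)(11-j)!
= C(2,0)·11! - C(2,1)·10! + C(2,2)·9!
= 39916800 - 7257600 + 362880
= 33022080

33022080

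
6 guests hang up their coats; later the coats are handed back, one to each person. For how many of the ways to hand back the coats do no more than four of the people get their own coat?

Sum C(6,i)·!(6-i) for i = 0..4:
  i=0: C(6,0)·!6 = 1·265 = 265
  i=1: C(6,1)·!5 = 6·44 = 264
  i=2: C(6,2)·!4 = 15·9 = 135
  i=3: C(6,3)·!3 = 20·2 = 40
  i=4: C(6,4)·!2 = 15·1 = 15
Total = 719.

719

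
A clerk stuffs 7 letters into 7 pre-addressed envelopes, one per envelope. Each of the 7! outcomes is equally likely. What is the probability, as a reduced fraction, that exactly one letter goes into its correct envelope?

Favorable outcomes: C(7,1)·!6 = 7·265 = 1855.
Total outcomes: 7! = 5040.
Probability = 1855/5040 = 53/144.

53/144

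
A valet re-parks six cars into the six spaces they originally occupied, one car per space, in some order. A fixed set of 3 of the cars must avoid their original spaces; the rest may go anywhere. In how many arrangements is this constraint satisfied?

426

Let A_j be the event that the j-th constrained one is fixed. By inclusion-exclusion over the 3 events:
Σ_{j=0}^{3} (-1)^j C(3,j)(6-j)!
= C(3,0)·6! - C(3,1)·5! + C(3,2)·4! - C(3,3)·3!
= 720 - 360 + 72 - 6
= 426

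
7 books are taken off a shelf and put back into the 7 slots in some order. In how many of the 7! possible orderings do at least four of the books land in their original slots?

92

# with exactly i fixed is C(7,i)·!(7-i); sum over i=4..7:
  i=4: C(7,4)·!3 = 35·2 = 70
  i=5: C(7,5)·!2 = 21·1 = 21
  i=6: C(7,6)·!1 = 7·0 = 0
  i=7: C(7,7)·!0 = 1·1 = 1
Total = 92.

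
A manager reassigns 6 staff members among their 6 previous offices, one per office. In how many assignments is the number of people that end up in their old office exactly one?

264

Choose which one of the 6 is fixed: C(6,1) = 6.
The remaining 5 must be deranged: !5 = 44.
Total: 6 × 44 = 264.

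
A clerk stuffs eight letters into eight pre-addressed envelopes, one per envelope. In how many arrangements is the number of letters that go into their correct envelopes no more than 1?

Sum C(8,i)·!(8-i) for i = 0..1:
  i=0: C(8,0)·!8 = 1·14833 = 14833
  i=1: C(8,1)·!7 = 8·1854 = 14832
Total = 29665.

29665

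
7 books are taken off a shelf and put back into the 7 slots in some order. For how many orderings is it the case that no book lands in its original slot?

1854

!7 = 7! · Σ_{k=0}^{7} (-1)^k/k!
= 7! - 7!/1! + 7!/2! - 7!/3! + 7!/4! - 7!/5! + 7!/6! - 7!/7!
= 5040 - 5040 + 2520 - 840 + 210 - 42 + 7 - 1
= 1854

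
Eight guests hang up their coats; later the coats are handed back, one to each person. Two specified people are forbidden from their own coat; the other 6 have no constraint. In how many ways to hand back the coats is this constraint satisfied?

30960

Let A_j be the event that the j-th constrained one is fixed. By inclusion-exclusion over the 2 events:
Σ_{j=0}^{2} (-1)^j C(2,j)(8-j)!
= C(2,0)·8! - C(2,1)·7! + C(2,2)·6!
= 40320 - 10080 + 720
= 30960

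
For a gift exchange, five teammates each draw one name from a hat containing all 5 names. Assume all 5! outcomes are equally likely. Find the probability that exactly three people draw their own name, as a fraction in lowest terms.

Favorable outcomes: C(5,3)·!2 = 10·1 = 10.
Total outcomes: 5! = 120.
Probability = 10/120 = 1/12.

1/12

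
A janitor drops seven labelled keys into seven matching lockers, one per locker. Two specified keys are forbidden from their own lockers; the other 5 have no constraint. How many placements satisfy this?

Inclusion-exclusion on the 2 forbidden self-matches:
Σ_{j=0}^{2} (-1)^j C(2,j)(7-j)!
= C(2,0)·7! - C(2,1)·6! + C(2,2)·5!
= 5040 - 1440 + 120
= 3720

3720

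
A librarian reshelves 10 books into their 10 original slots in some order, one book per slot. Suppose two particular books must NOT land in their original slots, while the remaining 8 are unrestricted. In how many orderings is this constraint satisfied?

2943360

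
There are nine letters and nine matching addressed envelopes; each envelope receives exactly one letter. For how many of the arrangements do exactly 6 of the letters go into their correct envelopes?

168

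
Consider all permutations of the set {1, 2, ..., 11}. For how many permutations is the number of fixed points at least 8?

# with exactly i fixed is C(11,i)·!(11-i); sum over i=8..11:
  i=8: C(11,8)·!3 = 165·2 = 330
  i=9: C(11,9)·!2 = 55·1 = 55
  i=10: C(11,10)·!1 = 11·0 = 0
  i=11: C(11,11)·!0 = 1·1 = 1
Total = 386.

386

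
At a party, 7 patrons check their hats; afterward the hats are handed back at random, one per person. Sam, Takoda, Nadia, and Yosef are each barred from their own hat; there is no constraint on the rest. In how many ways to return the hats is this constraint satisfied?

Inclusion-exclusion on the 4 forbidden self-matches:
Σ_{j=0}^{4} (-1)^j C(4,j)(7-j)!
= C(4,0)·7! - C(4,1)·6! + C(4,2)·5! - C(4,3)·4! + C(4,4)·3!
= 5040 - 2880 + 720 - 96 + 6
= 2790

2790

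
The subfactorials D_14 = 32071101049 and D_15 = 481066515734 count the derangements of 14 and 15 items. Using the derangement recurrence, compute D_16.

D_16 = (16-1)·(D_15 + D_14) = 15·(481066515734 + 32071101049) = 15·513137616783 = 7697064251745.

7697064251745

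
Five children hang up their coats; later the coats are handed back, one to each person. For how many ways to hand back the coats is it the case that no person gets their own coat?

44

!5 is the nearest integer to 5!/e.
5! = 120, and 120/e ≈ 44.15, so !5 = 44.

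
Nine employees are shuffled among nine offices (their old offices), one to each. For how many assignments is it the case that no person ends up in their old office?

The number of derangements of 9 is !9 = Σ_{k=0}^{9} (-1)^k·9!/k!
= 9! - 9!/1! + 9!/2! - 9!/3! + 9!/4! - 9!/5! + 9!/6! - 9!/7! + 9!/8! - 9!/9!
= 362880 - 362880 + 181440 - 60480 + 15120 - 3024 + 504 - 72 + 9 - 1
= 133496

133496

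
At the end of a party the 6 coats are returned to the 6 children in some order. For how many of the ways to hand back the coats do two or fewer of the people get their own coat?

664

# with exactly i fixed is C(6,i)·!(6-i); sum over i=0..2:
  i=0: C(6,0)·!6 = 1·265 = 265
  i=1: C(6,1)·!5 = 6·44 = 264
  i=2: C(6,2)·!4 = 15·9 = 135
Total = 664.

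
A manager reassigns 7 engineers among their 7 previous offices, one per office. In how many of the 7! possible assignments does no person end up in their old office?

Recurrence: !7 = 7·!6 + (-1)^7.
!7 = 7·265 - 1 = 1854

1854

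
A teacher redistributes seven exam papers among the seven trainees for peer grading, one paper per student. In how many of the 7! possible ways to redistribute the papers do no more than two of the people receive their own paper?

4633

# with exactly i fixed is C(7,i)·!(7-i); sum over i=0..2:
  i=0: C(7,0)·!7 = 1·1854 = 1854
  i=1: C(7,1)·!6 = 7·265 = 1855
  i=2: C(7,2)·!5 = 21·44 = 924
Total = 4633.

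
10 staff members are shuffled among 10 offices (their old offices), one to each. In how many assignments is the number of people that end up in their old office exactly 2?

Choose which 2 of the 10 are fixed: C(10,2) = 45.
The remaining 8 must be deranged: !8 = 14833.
Total: 45 × 14833 = 667485.

667485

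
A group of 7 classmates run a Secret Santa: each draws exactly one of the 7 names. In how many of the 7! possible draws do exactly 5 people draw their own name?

Pick the 5 fixed positions: C(7,5) = 21 ways.
The remaining 2 must be deranged: !2 = 1.
Total: 21 × 1 = 21.

21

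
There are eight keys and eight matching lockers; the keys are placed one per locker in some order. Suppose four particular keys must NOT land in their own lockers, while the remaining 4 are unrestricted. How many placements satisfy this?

24024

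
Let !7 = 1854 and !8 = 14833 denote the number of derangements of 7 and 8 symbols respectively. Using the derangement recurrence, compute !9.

133496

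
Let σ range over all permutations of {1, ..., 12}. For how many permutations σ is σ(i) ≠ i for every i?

By inclusion-exclusion, !12 = Σ (-1)^k · 12!/k! for k=0..12
= 12! - 12!/1! + 12!/2! - 12!/3! + 12!/4! - 12!/5! + 12!/6! - 12!/7! + 12!/8! - 12!/9! + 12!/10! - 12!/11! + 12!/12!
= 479001600 - 479001600 + 239500800 - 79833600 + 19958400 - 3991680 + 665280 - 95040 + 11880 - 1320 + 132 - 12 + 1
= 176214841

176214841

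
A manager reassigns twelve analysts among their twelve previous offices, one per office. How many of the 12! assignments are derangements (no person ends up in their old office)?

176214841

The subfactorial !12 = [12!/e] (nearest integer).
12! = 479001600, and 479001600/e ≈ 176214840.93, so !12 = 176214841.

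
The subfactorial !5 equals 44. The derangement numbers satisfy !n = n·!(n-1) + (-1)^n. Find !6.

!6 = 6·44 + 1 = 265.

265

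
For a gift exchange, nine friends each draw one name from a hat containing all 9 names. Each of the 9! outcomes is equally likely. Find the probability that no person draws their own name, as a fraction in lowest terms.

Favorable outcomes: !9 = 133496.
Total outcomes: 9! = 362880.
Probability = 133496/362880 = 16687/45360.

16687/45360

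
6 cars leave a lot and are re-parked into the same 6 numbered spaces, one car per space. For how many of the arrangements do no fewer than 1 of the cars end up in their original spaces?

455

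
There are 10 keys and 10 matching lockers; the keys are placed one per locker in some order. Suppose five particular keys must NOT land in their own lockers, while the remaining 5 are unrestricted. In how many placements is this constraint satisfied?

2170680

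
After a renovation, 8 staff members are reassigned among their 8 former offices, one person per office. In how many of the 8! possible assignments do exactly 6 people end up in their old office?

Pick the 6 fixed positions: C(8,6) = 28 ways.
The remaining 2 must be deranged: !2 = 1.
Total: 28 × 1 = 28.

28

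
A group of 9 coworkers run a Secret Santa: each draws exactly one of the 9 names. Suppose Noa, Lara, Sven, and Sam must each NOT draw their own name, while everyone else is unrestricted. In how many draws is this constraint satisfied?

Inclusion-exclusion on the 4 forbidden self-matches:
Σ_{j=0}^{4} (-1)^j C(4,j)(9-j)!
= C(4,0)·9! - C(4,1)·8! + C(4,2)·7! - C(4,3)·6! + C(4,4)·5!
= 362880 - 161280 + 30240 - 2880 + 120
= 229080

229080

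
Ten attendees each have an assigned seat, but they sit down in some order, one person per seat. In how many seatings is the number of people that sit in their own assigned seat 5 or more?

13264

# with exactly i fixed is C(10,i)·!(10-i); sum over i=5..10:
  i=5: C(10,5)·!5 = 252·44 = 11088
  i=6: C(10,6)·!4 = 210·9 = 1890
  i=7: C(10,7)·!3 = 120·2 = 240
  i=8: C(10,8)·!2 = 45·1 = 45
  i=9: C(10,9)·!1 = 10·0 = 0
  i=10: C(10,10)·!0 = 1·1 = 1
Total = 13264.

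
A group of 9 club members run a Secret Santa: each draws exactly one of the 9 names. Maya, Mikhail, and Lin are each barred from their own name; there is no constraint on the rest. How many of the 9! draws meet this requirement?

Inclusion-exclusion on the 3 forbidden self-matches:
Σ_{j=0}^{3} (-1)^j C(3,j)(9-j)!
= C(3,0)·9! - C(3,1)·8! + C(3,2)·7! - C(3,3)·6!
= 362880 - 120960 + 15120 - 720
= 256320

256320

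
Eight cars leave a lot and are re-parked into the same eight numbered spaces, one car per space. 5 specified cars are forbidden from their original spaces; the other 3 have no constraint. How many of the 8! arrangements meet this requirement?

21234

Inclusion-exclusion on the 5 forbidden self-matches:
Σ_{j=0}^{5} (-1)^j C(5,j)(8-j)!
= C(5,0)·8! - C(5,1)·7! + C(5,2)·6! - C(5,3)·5! + C(5,4)·4! - C(5,5)·3!
= 40320 - 25200 + 7200 - 1200 + 120 - 6
= 21234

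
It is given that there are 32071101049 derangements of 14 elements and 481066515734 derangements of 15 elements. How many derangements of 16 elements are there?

7697064251745

!16 = (16-1)·(!15 + !14) = 15·(481066515734 + 32071101049) = 15·513137616783 = 7697064251745.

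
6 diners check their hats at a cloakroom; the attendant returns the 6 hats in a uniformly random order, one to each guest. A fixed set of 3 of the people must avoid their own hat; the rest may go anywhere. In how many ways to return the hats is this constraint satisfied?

426

Let A_j be the event that the j-th constrained one is fixed. By inclusion-exclusion over the 3 events:
Σ_{j=0}^{3} (-1)^j C(3,j)(6-j)!
= C(3,0)·6! - C(3,1)·5! + C(3,2)·4! - C(3,3)·3!
= 720 - 360 + 72 - 6
= 426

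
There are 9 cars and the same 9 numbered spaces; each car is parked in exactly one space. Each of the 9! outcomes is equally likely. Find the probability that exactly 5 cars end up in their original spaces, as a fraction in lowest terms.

Favorable outcomes: C(9,5)·!4 = 126·9 = 1134.
Total outcomes: 9! = 362880.
Probability = 1134/362880 = 1/320.

1/320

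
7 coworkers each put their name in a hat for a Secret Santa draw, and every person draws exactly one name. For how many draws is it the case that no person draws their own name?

1854

Recurrence: !7 = 7·!6 + (-1)^7.
!7 = 7·265 - 1 = 1854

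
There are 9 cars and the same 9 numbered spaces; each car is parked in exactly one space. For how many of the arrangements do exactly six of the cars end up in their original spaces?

Pick the 6 fixed positions: C(9,6) = 84 ways.
The remaining 3 must be deranged: !3 = 2.
Total: 84 × 2 = 168.

168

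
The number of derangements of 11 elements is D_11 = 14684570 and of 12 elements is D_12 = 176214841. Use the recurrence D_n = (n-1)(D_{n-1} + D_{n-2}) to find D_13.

D_13 = (13-1)·(D_12 + D_11) = 12·(176214841 + 14684570) = 12·190899411 = 2290792932.

2290792932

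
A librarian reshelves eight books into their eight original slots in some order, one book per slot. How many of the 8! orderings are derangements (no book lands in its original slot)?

The subfactorial !8 = [8!/e] (nearest integer).
8! = 40320, and 40320/e ≈ 14832.90, so !8 = 14833.

14833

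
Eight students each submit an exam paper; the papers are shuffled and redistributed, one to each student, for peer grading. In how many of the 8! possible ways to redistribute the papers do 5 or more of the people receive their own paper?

# with exactly i fixed is C(8,i)·!(8-i); sum over i=5..8:
  i=5: C(8,5)·!3 = 56·2 = 112
  i=6: C(8,6)·!2 = 28·1 = 28
  i=7: C(8,7)·!1 = 8·0 = 0
  i=8: C(8,8)·!0 = 1·1 = 1
Total = 141.

141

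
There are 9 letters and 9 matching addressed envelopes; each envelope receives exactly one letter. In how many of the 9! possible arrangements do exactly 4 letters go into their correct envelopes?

5544

Pick the 4 fixed positions: C(9,4) = 126 ways.
The remaining 5 must be deranged: !5 = 44.
Total: 126 × 44 = 5544.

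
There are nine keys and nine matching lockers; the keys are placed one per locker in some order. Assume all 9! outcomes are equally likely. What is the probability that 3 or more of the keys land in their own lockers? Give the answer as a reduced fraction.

29143/362880

Favorable outcomes: Σ_{i≥3} C(9,i)·!(9-i) = 84·265 + 126·44 + 126·9 + 84·2 + 36·1 + 9·0 + 1·1 = 29143.
Total outcomes: 9! = 362880.
Probability = 29143/362880 = 29143/362880.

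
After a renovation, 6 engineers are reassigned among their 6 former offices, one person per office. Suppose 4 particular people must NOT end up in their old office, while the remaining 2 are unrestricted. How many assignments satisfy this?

362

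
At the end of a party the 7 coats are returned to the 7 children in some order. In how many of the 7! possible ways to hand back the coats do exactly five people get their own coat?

21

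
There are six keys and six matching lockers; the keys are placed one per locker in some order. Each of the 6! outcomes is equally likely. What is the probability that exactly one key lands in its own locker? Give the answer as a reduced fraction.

Favorable outcomes: C(6,1)·!5 = 6·44 = 264.
Total outcomes: 6! = 720.
Probability = 264/720 = 11/30.

11/30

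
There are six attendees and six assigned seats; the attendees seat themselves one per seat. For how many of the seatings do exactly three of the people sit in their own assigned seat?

40

Choose which 3 of the 6 are fixed: C(6,3) = 20.
The remaining 3 must be deranged: !3 = 2.
Total: 20 × 2 = 40.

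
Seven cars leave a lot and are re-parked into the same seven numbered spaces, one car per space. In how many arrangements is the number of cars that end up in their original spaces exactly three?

315

Choose which 3 of the 7 are fixed: C(7,3) = 35.
The remaining 4 must be deranged: !4 = 9.
Total: 35 × 9 = 315.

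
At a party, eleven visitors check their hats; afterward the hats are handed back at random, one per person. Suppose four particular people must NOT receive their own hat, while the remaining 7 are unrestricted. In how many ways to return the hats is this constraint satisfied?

27422640

Let A_j be the event that the j-th constrained one is fixed. By inclusion-exclusion over the 4 events:
Σ_{j=0}^{4} (-1)^j C(4,j)(11-j)!
= C(4,0)·11! - C(4,1)·10! + C(4,2)·9! - C(4,3)·8! + C(4,4)·7!
= 39916800 - 14515200 + 2177280 - 161280 + 5040
= 27422640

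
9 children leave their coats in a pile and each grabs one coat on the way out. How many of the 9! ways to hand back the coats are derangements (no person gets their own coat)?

133496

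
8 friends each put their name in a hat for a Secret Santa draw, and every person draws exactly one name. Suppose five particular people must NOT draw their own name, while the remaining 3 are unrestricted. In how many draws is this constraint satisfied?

Inclusion-exclusion on the 5 forbidden self-matches:
Σ_{j=0}^{5} (-1)^j C(5,j)(8-j)!
= C(5,0)·8! - C(5,1)·7! + C(5,2)·6! - C(5,3)·5! + C(5,4)·4! - C(5,5)·3!
= 40320 - 25200 + 7200 - 1200 + 120 - 6
= 21234

21234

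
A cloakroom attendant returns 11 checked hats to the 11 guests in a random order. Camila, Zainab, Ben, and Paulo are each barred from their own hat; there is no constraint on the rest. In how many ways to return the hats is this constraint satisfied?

27422640

Let A_j be the event that the j-th constrained one is fixed. By inclusion-exclusion over the 4 events:
Σ_{j=0}^{4} (-1)^j C(4,j)(11-j)!
= C(4,0)·11! - C(4,1)·10! + C(4,2)·9! - C(4,3)·8! + C(4,4)·7!
= 39916800 - 14515200 + 2177280 - 161280 + 5040
= 27422640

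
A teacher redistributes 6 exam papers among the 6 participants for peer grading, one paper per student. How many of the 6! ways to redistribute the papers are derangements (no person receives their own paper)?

265

!6 is the nearest integer to 6!/e.
6! = 720, and 720/e ≈ 264.87, so !6 = 265.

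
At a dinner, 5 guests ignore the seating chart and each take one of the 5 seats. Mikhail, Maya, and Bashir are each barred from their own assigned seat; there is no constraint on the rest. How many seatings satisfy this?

64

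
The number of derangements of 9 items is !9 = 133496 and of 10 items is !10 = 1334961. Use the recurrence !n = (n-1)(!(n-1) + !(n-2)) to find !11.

!11 = (11-1)·(!10 + !9) = 10·(1334961 + 133496) = 10·1468457 = 14684570.

14684570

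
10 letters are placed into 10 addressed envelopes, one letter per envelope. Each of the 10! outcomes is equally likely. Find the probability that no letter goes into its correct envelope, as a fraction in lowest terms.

Favorable outcomes: !10 = 1334961.
Total outcomes: 10! = 3628800.
Probability = 1334961/3628800 = 16481/44800.

16481/44800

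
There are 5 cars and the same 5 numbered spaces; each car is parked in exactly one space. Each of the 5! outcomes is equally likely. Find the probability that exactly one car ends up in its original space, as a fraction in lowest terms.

3/8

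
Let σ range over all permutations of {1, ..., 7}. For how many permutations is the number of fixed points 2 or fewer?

4633

# with exactly i fixed is C(7,i)·!(7-i); sum over i=0..2:
  i=0: C(7,0)·!7 = 1·1854 = 1854
  i=1: C(7,1)·!6 = 7·265 = 1855
  i=2: C(7,2)·!5 = 21·44 = 924
Total = 4633.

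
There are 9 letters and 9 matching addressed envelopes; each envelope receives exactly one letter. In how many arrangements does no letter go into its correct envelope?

133496

!9 = 9! · Σ_{k=0}^{9} (-1)^k/k!
= 9! - 9!/1! + 9!/2! - 9!/3! + 9!/4! - 9!/5! + 9!/6! - 9!/7! + 9!/8! - 9!/9!
= 362880 - 362880 + 181440 - 60480 + 15120 - 3024 + 504 - 72 + 9 - 1
= 133496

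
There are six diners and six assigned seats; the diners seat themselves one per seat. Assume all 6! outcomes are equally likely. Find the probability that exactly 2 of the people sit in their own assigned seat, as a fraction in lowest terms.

3/16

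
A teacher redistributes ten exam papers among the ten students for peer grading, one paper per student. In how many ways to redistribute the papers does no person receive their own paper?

1334961

!10 = 10! · Σ_{k=0}^{10} (-1)^k/k!
= 10! - 10!/1! + 10!/2! - 10!/3! + 10!/4! - 10!/5! + 10!/6! - 10!/7! + 10!/8! - 10!/9! + 10!/10!
= 3628800 - 3628800 + 1814400 - 604800 + 151200 - 30240 + 5040 - 720 + 90 - 10 + 1
= 1334961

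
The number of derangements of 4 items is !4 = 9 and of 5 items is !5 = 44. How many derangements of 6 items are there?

265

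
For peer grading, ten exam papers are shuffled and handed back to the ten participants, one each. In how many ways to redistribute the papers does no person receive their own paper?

!10 is the nearest integer to 10!/e.
10! = 3628800, and 3628800/e ≈ 1334960.92, so !10 = 1334961.

1334961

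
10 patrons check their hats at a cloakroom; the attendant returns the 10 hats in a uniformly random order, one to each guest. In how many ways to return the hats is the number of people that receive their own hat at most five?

3626624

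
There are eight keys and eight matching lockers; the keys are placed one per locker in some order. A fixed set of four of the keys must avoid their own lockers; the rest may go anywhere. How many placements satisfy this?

24024

Let A_j be the event that the j-th constrained one is fixed. By inclusion-exclusion over the 4 events:
Σ_{j=0}^{4} (-1)^j C(4,j)(8-j)!
= C(4,0)·8! - C(4,1)·7! + C(4,2)·6! - C(4,3)·5! + C(4,4)·4!
= 40320 - 20160 + 4320 - 480 + 24
= 24024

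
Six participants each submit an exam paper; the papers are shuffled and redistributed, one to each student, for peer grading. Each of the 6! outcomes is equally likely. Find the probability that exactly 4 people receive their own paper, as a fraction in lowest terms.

Favorable outcomes: C(6,4)·!2 = 15·1 = 15.
Total outcomes: 6! = 720.
Probability = 15/720 = 1/48.

1/48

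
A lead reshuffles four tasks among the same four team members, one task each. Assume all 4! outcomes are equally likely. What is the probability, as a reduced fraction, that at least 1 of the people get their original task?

Favorable outcomes: Σ_{i≥1} C(4,i)·!(4-i) = 4·2 + 6·1 + 4·0 + 1·1 = 15.
Total outcomes: 4! = 24.
Probability = 15/24 = 5/8.

5/8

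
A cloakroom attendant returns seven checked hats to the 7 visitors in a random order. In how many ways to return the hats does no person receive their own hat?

Recurrence: !7 = 7·!6 + (-1)^7.
!7 = 7·265 - 1 = 1854

1854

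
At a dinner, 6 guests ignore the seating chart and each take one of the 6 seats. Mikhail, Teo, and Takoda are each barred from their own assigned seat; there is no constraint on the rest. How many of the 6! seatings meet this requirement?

Let A_j be the event that the j-th constrained one is fixed. By inclusion-exclusion over the 3 events:
Σ_{j=0}^{3} (-1)^j C(3,j)(6-j)!
= C(3,0)·6! - C(3,1)·5! + C(3,2)·4! - C(3,3)·3!
= 720 - 360 + 72 - 6
= 426

426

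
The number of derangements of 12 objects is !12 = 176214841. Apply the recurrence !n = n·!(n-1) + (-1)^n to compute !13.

!13 = 13·176214841 - 1 = 2290792932.

2290792932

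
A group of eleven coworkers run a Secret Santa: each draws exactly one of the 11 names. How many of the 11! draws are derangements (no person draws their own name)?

!11 = 11! · Σ_{k=0}^{11} (-1)^k/k!
= 11! - 11!/1! + 11!/2! - 11!/3! + 11!/4! - 11!/5! + 11!/6! - 11!/7! + 11!/8! - 11!/9! + 11!/10! - 11!/11!
= 39916800 - 39916800 + 19958400 - 6652800 + 1663200 - 332640 + 55440 - 7920 + 990 - 110 + 11 - 1
= 14684570

14684570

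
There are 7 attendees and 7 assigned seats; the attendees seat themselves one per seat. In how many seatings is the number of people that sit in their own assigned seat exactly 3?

315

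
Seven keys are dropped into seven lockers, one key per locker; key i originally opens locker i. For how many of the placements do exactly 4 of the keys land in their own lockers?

70

Pick the 4 fixed positions: C(7,4) = 35 ways.
The remaining 3 must be deranged: !3 = 2.
Total: 35 × 2 = 70.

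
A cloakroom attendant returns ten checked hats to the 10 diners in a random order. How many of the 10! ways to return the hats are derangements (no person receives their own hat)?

1334961

By inclusion-exclusion, !10 = Σ (-1)^k · 10!/k! for k=0..10
= 10! - 10!/1! + 10!/2! - 10!/3! + 10!/4! - 10!/5! + 10!/6! - 10!/7! + 10!/8! - 10!/9! + 10!/10!
= 3628800 - 3628800 + 1814400 - 604800 + 151200 - 30240 + 5040 - 720 + 90 - 10 + 1
= 1334961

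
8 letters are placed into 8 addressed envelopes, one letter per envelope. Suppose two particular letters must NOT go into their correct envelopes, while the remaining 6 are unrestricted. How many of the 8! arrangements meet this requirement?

Let A_j be the event that the j-th constrained one is fixed. By inclusion-exclusion over the 2 events:
Σ_{j=0}^{2} (-1)^j C(2,j)(8-j)!
= C(2,0)·8! - C(2,1)·7! + C(2,2)·6!
= 40320 - 10080 + 720
= 30960

30960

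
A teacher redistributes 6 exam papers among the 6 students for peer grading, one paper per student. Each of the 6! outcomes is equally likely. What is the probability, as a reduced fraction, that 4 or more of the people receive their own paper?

Favorable outcomes: Σ_{i≥4} C(6,i)·!(6-i) = 15·1 + 6·0 + 1·1 = 16.
Total outcomes: 6! = 720.
Probability = 16/720 = 1/45.

1/45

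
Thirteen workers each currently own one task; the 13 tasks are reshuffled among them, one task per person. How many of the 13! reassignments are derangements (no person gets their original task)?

Recurrence: !13 = 12·(!12 + !11).
!13 = 12·(176214841 + 14684570) = 12·190899411 = 2290792932

2290792932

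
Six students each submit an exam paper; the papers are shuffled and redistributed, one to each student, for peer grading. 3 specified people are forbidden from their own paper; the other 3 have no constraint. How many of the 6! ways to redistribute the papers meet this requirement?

426

Inclusion-exclusion on the 3 forbidden self-matches:
Σ_{j=0}^{3} (-1)^j C(3,j)(6-j)!
= C(3,0)·6! - C(3,1)·5! + C(3,2)·4! - C(3,3)·3!
= 720 - 360 + 72 - 6
= 426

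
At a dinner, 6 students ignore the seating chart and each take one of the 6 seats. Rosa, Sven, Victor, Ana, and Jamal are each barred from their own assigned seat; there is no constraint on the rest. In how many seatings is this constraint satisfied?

Inclusion-exclusion on the 5 forbidden self-matches:
Σ_{j=0}^{5} (-1)^j C(5,j)(6-j)!
= C(5,0)·6! - C(5,1)·5! + C(5,2)·4! - C(5,3)·3! + C(5,4)·2! - C(5,5)·1!
= 720 - 600 + 240 - 60 + 10 - 1
= 309

309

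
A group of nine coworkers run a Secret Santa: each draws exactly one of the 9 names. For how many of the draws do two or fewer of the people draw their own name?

333737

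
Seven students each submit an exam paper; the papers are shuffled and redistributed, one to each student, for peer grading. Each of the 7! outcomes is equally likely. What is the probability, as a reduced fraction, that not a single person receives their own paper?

Favorable outcomes: !7 = 1854.
Total outcomes: 7! = 5040.
Probability = 1854/5040 = 103/280.

103/280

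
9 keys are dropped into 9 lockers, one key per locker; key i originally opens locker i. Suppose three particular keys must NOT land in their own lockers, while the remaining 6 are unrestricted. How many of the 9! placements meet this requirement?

Let A_j be the event that the j-th constrained one is fixed. By inclusion-exclusion over the 3 events:
Σ_{j=0}^{3} (-1)^j C(3,j)(9-j)!
= C(3,0)·9! - C(3,1)·8! + C(3,2)·7! - C(3,3)·6!
= 362880 - 120960 + 15120 - 720
= 256320

256320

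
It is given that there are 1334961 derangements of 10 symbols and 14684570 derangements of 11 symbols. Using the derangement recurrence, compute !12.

176214841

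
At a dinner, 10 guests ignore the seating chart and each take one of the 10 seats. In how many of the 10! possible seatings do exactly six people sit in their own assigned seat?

1890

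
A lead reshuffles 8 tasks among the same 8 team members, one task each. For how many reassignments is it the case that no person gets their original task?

14833

The number of derangements of 8 is !8 = Σ_{k=0}^{8} (-1)^k·8!/k!
= 8! - 8!/1! + 8!/2! - 8!/3! + 8!/4! - 8!/5! + 8!/6! - 8!/7! + 8!/8!
= 40320 - 40320 + 20160 - 6720 + 1680 - 336 + 56 - 8 + 1
= 14833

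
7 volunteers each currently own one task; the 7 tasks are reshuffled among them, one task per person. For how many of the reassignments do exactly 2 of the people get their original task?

924

Pick the 2 fixed positions: C(7,2) = 21 ways.
The other 5 form a derangement: !5 = 44.
Total: 21 × 44 = 924.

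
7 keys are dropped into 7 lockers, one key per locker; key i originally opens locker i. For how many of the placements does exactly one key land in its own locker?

1855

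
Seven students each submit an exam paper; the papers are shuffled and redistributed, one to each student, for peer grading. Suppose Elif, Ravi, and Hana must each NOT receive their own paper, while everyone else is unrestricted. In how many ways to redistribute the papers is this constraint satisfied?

Let A_j be the event that the j-th constrained one is fixed. By inclusion-exclusion over the 3 events:
Σ_{j=0}^{3} (-1)^j C(3,j)(7-j)!
= C(3,0)·7! - C(3,1)·6! + C(3,2)·5! - C(3,3)·4!
= 5040 - 2160 + 360 - 24
= 3216

3216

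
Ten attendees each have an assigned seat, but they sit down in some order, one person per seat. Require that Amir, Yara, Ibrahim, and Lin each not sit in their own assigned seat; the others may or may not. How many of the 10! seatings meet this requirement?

Inclusion-exclusion on the 4 forbidden self-matches:
Σ_{j=0}^{4} (-1)^j C(4,j)(10-j)!
= C(4,0)·10! - C(4,1)·9! + C(4,2)·8! - C(4,3)·7! + C(4,4)·6!
= 3628800 - 1451520 + 241920 - 20160 + 720
= 2399760

2399760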